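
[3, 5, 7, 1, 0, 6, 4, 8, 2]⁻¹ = [4, 3, 8, 0, 6, 1, 5, 2, 7]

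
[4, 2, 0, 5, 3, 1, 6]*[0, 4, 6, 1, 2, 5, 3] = [2, 6, 0, 5, 1, 4, 3]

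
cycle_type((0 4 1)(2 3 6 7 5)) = 3.5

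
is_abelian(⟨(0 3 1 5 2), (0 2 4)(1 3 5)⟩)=no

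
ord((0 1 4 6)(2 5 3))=12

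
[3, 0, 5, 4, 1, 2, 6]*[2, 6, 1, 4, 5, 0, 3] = [4, 2, 0, 5, 6, 1, 3]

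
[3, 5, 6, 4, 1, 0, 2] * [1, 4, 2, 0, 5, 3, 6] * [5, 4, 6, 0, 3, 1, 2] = [5, 0, 2, 1, 3, 4, 6]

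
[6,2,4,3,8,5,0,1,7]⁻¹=[6,7,1,3,2,5,0,8,4]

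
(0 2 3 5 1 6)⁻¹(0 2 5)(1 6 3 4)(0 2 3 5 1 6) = (0 5 4 6)(1 2 3)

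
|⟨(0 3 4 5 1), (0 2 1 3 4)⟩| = 360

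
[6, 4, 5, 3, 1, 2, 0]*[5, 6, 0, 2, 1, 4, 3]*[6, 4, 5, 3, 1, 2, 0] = [3, 4, 1, 5, 0, 6, 2]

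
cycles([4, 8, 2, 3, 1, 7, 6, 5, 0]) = (0 4 1 8)(5 7)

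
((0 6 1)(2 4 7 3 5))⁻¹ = (0 1 6)(2 5 3 7 4)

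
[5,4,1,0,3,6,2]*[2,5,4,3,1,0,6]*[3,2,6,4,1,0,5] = [3,2,0,6,4,5,1]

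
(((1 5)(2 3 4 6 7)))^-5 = (1 5)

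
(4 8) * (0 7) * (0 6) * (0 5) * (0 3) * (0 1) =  (0 7 6 5 3 1) (4 8) 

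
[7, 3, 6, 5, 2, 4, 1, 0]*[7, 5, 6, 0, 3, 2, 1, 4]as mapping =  [0→4, 1→0, 2→1, 3→2, 4→6, 5→3, 6→5, 7→7]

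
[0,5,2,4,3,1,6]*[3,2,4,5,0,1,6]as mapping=[0→3,1→1,2→4,3→0,4→5,5→2,6→6]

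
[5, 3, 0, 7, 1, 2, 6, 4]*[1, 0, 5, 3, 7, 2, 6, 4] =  [2, 3, 1, 4, 0, 5, 6, 7]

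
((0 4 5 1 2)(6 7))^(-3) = (0 5 2 4 1)(6 7)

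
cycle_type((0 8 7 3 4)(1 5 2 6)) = 4.5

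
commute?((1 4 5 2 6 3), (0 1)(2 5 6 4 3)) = no:(1 4 5 2 6 3) * (0 1)(2 5 6 4 3) = (0 1 3)(2 4 6), (0 1)(2 5 6 4 3) * (1 4 5 2 6 3) = (0 4 1)(3 6 5)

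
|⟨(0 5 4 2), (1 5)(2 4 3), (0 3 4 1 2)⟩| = 720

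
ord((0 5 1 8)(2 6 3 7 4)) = 20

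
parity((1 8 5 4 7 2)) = odd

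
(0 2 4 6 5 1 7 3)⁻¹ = (0 3 7 1 5 6 4 2)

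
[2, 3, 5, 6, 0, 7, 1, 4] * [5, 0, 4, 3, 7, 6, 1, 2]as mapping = [0→4, 1→3, 2→6, 3→1, 4→5, 5→2, 6→0, 7→7]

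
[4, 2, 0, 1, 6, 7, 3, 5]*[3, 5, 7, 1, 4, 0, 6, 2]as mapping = [0→4, 1→7, 2→3, 3→5, 4→6, 5→2, 6→1, 7→0]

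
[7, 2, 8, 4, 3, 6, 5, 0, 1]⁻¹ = [7, 8, 1, 4, 3, 6, 5, 0, 2]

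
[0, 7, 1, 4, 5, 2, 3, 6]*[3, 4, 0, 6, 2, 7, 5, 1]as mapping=[0→3, 1→1, 2→4, 3→2, 4→7, 5→0, 6→6, 7→5]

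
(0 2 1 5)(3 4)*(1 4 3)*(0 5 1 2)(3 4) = (2 3 4)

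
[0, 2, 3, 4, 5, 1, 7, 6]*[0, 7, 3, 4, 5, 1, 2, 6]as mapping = [0→0, 1→3, 2→4, 3→5, 4→1, 5→7, 6→6, 7→2]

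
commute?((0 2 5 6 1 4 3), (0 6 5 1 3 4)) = no:(0 2 5 6 1 4 3) * (0 6 5 1 3 4) = (0 2 1)(3 6), (0 6 5 1 3 4) * (0 2 5 6 1 4 3) = (0 1)(2 5 4)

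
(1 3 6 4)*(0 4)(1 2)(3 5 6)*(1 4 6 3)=(0 6)(1 5 3)(2 4)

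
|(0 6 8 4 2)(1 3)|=10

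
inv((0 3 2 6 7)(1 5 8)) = (0 7 6 2 3)(1 8 5)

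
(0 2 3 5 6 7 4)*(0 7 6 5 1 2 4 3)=(0 4 7 3 1 2)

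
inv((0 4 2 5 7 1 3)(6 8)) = (0 3 1 7 5 2 4)(6 8)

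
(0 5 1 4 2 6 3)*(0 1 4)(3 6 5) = (0 3 1)(2 5 4)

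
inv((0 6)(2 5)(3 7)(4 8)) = (0 6)(2 5)(3 7)(4 8)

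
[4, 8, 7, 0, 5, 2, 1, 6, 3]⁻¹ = [3, 6, 5, 8, 0, 4, 7, 2, 1]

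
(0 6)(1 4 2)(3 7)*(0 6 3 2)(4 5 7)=(0 3 4)(1 5 7 2)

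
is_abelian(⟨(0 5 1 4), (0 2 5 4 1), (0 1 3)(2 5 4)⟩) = no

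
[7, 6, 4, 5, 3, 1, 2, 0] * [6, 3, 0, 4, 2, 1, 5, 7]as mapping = [0→7, 1→5, 2→2, 3→1, 4→4, 5→3, 6→0, 7→6]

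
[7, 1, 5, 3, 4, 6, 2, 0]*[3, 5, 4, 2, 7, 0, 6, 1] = [1, 5, 0, 2, 7, 6, 4, 3]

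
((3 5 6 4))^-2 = (3 6)(4 5)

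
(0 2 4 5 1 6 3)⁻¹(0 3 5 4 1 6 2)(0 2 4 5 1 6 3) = (0 1 5 6 3 4 2)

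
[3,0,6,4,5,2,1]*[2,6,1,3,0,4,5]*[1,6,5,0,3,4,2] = [0,5,4,1,3,6,2]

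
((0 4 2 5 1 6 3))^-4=(0 5 3 2 6 4 1)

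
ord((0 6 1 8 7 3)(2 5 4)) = 6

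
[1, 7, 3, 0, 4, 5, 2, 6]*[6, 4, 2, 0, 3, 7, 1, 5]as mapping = [0→4, 1→5, 2→0, 3→6, 4→3, 5→7, 6→2, 7→1]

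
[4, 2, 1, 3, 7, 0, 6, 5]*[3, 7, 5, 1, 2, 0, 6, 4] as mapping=[0→2, 1→5, 2→7, 3→1, 4→4, 5→3, 6→6, 7→0] 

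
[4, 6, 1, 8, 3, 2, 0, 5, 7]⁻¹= [6, 2, 5, 4, 0, 7, 1, 8, 3]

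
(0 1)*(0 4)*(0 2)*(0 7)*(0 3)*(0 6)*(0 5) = (0 1 4 2 7 3 6 5) 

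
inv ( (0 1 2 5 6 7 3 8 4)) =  (0 4 8 3 7 6 5 2 1)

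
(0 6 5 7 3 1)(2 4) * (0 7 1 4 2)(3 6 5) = (0 5 1 7 6 3 4)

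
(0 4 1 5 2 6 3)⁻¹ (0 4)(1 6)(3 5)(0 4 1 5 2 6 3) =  (0 2)(1 4)(3 5)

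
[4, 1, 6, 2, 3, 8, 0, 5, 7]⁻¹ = [6, 1, 3, 4, 0, 7, 2, 8, 5]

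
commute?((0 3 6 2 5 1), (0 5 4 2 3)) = no:(0 3 6 2 5 1)*(0 5 4 2 3) = (1 5)(2 4)(3 6), (0 5 4 2 3)*(0 3 6 2 5 1) = (0 1)(2 6)(4 5)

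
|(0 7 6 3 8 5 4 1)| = 8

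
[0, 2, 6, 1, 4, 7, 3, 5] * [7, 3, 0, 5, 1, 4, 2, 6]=[7, 0, 2, 3, 1, 6, 5, 4]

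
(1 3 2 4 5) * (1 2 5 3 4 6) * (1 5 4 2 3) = (1 2 6 5 3 4)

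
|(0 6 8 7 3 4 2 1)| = 8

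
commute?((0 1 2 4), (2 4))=no:(0 1 2 4) * (2 4)=(0 1 4), (2 4) * (0 1 2 4)=(0 1 2)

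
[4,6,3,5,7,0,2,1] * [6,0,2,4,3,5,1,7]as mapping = [0→3,1→1,2→4,3→5,4→7,5→6,6→2,7→0]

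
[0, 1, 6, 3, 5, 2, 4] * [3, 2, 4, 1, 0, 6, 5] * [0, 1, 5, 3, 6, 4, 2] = [3, 5, 4, 1, 2, 6, 0]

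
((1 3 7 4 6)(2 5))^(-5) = (2 5)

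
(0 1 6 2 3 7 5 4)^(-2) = (0 5 3 6)(1 4 7 2)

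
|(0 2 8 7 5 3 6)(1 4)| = 14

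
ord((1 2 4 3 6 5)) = 6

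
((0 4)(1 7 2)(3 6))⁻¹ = (0 4)(1 2 7)(3 6)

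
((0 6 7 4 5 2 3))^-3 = (0 5 6 2 7 3 4)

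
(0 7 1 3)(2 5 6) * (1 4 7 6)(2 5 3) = (0 6 5 1 2 3)(4 7)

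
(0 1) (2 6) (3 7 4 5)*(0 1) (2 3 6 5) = (2 5 6 3 7 4) 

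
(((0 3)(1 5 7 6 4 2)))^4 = (1 4 7)(2 6 5)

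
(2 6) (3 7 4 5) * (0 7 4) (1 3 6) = (0 7) (1 3 4 5 6 2) 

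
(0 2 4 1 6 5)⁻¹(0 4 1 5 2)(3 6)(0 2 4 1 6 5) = (0 4 2 1 6)(3 5)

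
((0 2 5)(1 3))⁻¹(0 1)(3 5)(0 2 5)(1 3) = (0 1)(2 3)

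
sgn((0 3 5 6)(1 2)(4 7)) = -1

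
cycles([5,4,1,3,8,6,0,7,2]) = (0 5 6)(1 4 8 2)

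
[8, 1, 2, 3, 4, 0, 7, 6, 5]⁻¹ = [5, 1, 2, 3, 4, 8, 7, 6, 0]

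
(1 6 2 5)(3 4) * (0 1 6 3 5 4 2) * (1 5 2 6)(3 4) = (0 5 1 4 2 3 6)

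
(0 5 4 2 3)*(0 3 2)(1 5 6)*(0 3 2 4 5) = (0 6 1)(2 4 3)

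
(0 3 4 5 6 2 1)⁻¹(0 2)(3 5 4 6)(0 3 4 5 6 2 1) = (1 3)(2 4 6 5)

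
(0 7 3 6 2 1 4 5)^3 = (0 6 4 7 2 5 3 1)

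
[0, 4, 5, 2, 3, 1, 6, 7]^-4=[0, 4, 5, 2, 3, 1, 6, 7]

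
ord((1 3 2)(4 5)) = 6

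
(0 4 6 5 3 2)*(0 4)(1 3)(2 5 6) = (1 3 5)(2 4)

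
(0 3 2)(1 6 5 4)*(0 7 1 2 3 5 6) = (0 5 4 2 7 1)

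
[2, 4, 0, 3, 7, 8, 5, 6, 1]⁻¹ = [2, 8, 0, 3, 1, 6, 7, 4, 5]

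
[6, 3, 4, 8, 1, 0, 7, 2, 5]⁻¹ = [5, 4, 7, 1, 2, 8, 0, 6, 3]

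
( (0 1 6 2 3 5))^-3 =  (0 2)(1 3)(5 6)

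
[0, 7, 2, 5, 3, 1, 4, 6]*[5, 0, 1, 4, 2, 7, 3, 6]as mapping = [0→5, 1→6, 2→1, 3→7, 4→4, 5→0, 6→2, 7→3]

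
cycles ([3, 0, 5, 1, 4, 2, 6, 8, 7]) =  (0 3 1)(2 5)(7 8)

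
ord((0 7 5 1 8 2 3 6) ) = 8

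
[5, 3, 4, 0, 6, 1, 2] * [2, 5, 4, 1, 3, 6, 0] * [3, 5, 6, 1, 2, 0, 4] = [4, 5, 1, 6, 3, 0, 2]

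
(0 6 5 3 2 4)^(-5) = (0 6 5 3 2 4)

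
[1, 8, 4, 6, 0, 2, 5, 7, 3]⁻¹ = [4, 0, 5, 8, 2, 6, 3, 7, 1]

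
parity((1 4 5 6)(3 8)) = even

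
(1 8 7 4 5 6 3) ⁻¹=(1 3 6 5 4 7 8) 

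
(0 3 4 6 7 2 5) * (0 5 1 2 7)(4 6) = (0 3 6)(1 2)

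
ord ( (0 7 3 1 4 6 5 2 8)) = 9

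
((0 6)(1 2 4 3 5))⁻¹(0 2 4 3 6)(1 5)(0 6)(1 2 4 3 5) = (0 6 4 3 5)(1 2)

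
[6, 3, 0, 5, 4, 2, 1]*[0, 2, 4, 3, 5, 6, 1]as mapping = [0→1, 1→3, 2→0, 3→6, 4→5, 5→4, 6→2]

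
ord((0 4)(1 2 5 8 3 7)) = 6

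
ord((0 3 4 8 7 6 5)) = 7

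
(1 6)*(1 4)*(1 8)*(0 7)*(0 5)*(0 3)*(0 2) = (0 7 5 3 2)(1 6 4 8)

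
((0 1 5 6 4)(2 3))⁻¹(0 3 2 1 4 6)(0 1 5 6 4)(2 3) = (0 4 1 2 3 5)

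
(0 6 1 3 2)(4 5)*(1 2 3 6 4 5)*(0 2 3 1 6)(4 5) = (0 5 4 6 3 1)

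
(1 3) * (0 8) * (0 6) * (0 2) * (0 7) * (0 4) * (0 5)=(0 8 6 2 7 4 5)(1 3)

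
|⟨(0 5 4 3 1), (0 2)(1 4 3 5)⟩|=360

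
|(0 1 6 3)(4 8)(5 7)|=4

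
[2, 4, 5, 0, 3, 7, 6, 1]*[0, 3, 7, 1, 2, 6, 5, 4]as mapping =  [0→7, 1→2, 2→6, 3→0, 4→1, 5→4, 6→5, 7→3]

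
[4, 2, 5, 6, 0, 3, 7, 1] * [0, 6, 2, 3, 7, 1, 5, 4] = [7, 2, 1, 5, 0, 3, 4, 6]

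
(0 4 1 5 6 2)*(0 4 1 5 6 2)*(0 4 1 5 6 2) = (0 5)(1 2)(4 6)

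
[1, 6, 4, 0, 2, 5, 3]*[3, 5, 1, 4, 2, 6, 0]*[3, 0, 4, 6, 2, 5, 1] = [5, 3, 4, 6, 0, 1, 2]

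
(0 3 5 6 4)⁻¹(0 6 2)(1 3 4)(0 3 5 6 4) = (0 1 5)(2 3 4)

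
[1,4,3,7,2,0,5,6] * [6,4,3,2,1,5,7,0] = [4,1,2,0,3,6,5,7]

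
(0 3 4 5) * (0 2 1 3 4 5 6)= (0 4 6)(1 3 5 2)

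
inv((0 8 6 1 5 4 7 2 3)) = (0 3 2 7 4 5 1 6 8)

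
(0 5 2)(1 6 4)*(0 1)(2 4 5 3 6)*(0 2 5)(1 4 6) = (0 3 1 5 6)(2 4)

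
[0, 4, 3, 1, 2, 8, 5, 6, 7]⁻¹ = [0, 3, 4, 2, 1, 6, 7, 8, 5]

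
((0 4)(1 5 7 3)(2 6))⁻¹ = (0 4)(1 3 7 5)(2 6)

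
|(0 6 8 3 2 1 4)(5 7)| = 14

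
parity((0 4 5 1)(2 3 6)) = odd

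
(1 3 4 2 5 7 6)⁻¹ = (1 6 7 5 2 4 3)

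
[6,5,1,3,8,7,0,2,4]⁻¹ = [6,2,7,3,8,1,0,5,4]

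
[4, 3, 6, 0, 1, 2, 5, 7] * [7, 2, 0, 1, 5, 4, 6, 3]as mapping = [0→5, 1→1, 2→6, 3→7, 4→2, 5→0, 6→4, 7→3]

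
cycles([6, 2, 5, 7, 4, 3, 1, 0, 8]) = (0 6 1 2 5 3 7)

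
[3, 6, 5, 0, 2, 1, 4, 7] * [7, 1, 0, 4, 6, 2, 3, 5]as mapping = [0→4, 1→3, 2→2, 3→7, 4→0, 5→1, 6→6, 7→5]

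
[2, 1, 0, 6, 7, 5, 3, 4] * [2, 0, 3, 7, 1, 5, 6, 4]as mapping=[0→3, 1→0, 2→2, 3→6, 4→4, 5→5, 6→7, 7→1]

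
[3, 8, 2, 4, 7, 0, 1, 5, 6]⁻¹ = [5, 6, 2, 0, 3, 7, 8, 4, 1]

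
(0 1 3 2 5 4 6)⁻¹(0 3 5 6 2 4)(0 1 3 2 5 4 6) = (0 5 6 1 2 4)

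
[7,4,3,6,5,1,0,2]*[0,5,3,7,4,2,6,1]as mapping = [0→1,1→4,2→7,3→6,4→2,5→5,6→0,7→3]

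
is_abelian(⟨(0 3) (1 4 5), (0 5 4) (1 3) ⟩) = no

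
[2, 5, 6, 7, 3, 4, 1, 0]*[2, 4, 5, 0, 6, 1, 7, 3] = [5, 1, 7, 3, 0, 6, 4, 2]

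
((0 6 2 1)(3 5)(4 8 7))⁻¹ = (0 1 2 6)(3 5)(4 7 8)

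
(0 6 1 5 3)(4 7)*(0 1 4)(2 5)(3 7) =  (0 6 4 3 1 2 5 7)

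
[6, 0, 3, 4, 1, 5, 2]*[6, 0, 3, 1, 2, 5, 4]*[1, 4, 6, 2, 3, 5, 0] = [3, 0, 4, 6, 1, 5, 2]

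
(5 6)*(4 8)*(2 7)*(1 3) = (1 3)(2 7)(4 8)(5 6)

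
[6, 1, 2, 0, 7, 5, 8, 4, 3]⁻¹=[3, 1, 2, 8, 7, 5, 0, 4, 6]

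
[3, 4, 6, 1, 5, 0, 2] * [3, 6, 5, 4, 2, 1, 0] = [4, 2, 0, 6, 1, 3, 5]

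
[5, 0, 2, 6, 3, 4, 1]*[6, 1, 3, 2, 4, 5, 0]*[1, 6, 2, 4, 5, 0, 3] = [0, 3, 4, 1, 2, 5, 6]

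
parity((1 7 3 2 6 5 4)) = even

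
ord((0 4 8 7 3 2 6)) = 7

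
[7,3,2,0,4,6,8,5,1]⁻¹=[3,8,2,1,4,7,5,0,6]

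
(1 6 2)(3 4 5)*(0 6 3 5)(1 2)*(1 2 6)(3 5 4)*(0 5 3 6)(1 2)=(0 2)(1 3 6)(4 5)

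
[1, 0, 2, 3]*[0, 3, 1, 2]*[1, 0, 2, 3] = [3, 1, 0, 2]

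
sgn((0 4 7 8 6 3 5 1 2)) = 1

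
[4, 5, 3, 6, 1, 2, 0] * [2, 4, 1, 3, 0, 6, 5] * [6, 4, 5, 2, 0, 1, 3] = [6, 3, 2, 1, 0, 4, 5] 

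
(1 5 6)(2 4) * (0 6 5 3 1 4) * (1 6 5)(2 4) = (0 5 1 3 6 2)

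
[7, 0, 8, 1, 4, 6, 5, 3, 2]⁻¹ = [1, 3, 8, 7, 4, 6, 5, 0, 2]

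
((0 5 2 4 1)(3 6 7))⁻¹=(0 1 4 2 5)(3 7 6)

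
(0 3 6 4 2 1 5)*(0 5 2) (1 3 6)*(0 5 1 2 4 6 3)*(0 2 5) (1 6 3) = (0 1 4) (3 5 6) 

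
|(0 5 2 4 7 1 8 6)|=8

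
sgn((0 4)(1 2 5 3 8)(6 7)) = 1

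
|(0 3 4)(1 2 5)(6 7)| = 6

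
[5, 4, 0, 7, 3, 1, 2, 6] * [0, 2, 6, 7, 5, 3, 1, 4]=[3, 5, 0, 4, 7, 2, 6, 1]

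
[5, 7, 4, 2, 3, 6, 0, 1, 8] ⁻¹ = [6, 7, 3, 4, 2, 0, 5, 1, 8] 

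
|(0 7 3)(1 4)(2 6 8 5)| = 12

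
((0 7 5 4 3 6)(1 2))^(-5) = (0 7 5 4 3 6)(1 2)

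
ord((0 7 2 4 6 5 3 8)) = 8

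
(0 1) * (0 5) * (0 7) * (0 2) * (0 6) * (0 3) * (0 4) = (0 1 5 7 2 6 3 4)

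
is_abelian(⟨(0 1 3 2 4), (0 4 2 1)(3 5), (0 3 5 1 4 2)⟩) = no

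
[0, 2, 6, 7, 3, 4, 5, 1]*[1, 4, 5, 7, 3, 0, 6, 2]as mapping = [0→1, 1→5, 2→6, 3→2, 4→7, 5→3, 6→0, 7→4]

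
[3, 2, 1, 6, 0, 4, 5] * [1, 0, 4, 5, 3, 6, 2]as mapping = [0→5, 1→4, 2→0, 3→2, 4→1, 5→3, 6→6]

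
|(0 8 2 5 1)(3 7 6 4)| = 20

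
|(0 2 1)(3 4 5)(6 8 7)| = 3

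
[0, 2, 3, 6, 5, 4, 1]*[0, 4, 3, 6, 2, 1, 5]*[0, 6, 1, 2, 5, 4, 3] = [0, 2, 3, 4, 6, 1, 5]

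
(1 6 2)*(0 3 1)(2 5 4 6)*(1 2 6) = (0 3 2)(1 6 5 4)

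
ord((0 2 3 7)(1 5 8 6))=4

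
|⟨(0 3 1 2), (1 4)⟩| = 120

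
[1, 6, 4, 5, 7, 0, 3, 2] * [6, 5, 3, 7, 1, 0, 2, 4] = [5, 2, 1, 0, 4, 6, 7, 3]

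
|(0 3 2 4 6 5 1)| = 7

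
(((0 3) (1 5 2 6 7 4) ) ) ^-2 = (1 7 2) (4 6 5) 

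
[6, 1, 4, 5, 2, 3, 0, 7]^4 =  [0, 1, 2, 3, 4, 5, 6, 7]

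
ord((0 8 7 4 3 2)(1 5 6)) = 6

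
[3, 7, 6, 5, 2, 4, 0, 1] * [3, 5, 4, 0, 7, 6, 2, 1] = [0, 1, 2, 6, 4, 7, 3, 5]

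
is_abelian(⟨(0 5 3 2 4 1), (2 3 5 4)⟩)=no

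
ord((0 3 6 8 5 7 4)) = 7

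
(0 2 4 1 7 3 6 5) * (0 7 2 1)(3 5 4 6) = (0 1 2 6 4)(5 7)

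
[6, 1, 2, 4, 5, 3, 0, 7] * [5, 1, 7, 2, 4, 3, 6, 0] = [6, 1, 7, 4, 3, 2, 5, 0]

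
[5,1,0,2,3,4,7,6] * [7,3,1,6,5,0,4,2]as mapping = [0→0,1→3,2→7,3→1,4→6,5→5,6→2,7→4]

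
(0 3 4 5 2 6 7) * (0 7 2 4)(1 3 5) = (0 5 4 1 3)(2 6)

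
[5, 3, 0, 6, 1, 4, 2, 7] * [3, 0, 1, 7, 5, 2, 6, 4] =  [2, 7, 3, 6, 0, 5, 1, 4]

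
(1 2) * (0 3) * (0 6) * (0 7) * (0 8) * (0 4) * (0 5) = (0 3 6 7 8 4 5)(1 2)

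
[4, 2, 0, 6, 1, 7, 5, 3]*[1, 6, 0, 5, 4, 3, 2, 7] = [4, 0, 1, 2, 6, 7, 3, 5]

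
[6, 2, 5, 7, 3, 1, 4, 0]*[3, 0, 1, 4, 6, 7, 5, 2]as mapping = [0→5, 1→1, 2→7, 3→2, 4→4, 5→0, 6→6, 7→3]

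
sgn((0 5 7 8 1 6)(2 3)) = 1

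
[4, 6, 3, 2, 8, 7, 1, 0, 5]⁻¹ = [7, 6, 3, 2, 0, 8, 1, 5, 4]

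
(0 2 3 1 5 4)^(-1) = (0 4 5 1 3 2)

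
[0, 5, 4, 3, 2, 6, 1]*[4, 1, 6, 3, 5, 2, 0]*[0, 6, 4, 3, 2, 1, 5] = [2, 4, 1, 3, 5, 0, 6]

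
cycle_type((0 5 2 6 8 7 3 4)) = 8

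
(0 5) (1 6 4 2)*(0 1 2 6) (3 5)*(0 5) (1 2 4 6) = (0 3) (1 5 2 4) 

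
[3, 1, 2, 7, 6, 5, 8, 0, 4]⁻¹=[7, 1, 2, 0, 8, 5, 4, 3, 6]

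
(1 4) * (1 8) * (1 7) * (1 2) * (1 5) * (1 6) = (1 4 8 7 2 5 6)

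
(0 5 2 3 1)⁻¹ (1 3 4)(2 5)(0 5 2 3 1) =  (0 1 4)(2 3)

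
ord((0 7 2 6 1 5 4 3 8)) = 9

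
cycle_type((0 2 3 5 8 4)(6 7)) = 2.6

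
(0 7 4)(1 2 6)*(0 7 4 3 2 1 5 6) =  (0 4 7 3 2)(5 6)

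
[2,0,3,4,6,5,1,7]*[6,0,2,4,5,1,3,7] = [2,6,4,5,3,1,0,7]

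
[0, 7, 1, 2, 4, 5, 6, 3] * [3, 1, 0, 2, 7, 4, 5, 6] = [3, 6, 1, 0, 7, 4, 5, 2]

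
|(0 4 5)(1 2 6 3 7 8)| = 6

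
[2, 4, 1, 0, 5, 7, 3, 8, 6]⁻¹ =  [3, 2, 0, 6, 1, 4, 8, 5, 7]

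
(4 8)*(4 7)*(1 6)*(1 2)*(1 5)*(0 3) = (0 3)(1 6 2 5)(4 8 7)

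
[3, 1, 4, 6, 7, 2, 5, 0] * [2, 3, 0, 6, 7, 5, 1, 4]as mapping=[0→6, 1→3, 2→7, 3→1, 4→4, 5→0, 6→5, 7→2]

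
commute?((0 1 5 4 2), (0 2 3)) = no:(0 1 5 4 2) * (0 2 3) = (0 1 5 4 3), (0 2 3) * (0 1 5 4 2) = (1 5 4 2 3)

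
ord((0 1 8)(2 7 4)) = 3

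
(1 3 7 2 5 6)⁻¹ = (1 6 5 2 7 3)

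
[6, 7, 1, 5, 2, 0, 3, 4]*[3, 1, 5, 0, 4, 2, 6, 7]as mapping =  [0→6, 1→7, 2→1, 3→2, 4→5, 5→3, 6→0, 7→4]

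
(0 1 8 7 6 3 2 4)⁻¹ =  (0 4 2 3 6 7 8 1)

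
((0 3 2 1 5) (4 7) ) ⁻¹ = (0 5 1 2 3) (4 7) 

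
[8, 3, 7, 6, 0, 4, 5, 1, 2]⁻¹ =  [4, 7, 8, 1, 5, 6, 3, 2, 0]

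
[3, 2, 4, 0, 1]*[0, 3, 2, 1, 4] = [1, 2, 4, 0, 3]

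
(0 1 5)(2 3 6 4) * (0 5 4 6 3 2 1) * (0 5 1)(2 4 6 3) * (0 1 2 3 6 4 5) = (1 4)(2 5)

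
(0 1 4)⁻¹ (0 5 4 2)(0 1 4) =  (0 2 1 5)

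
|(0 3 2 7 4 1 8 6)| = 8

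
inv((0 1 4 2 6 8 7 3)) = (0 3 7 8 6 2 4 1)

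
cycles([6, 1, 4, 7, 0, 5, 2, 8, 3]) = (0 6 2 4)(3 7 8)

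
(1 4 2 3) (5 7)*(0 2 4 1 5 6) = (0 2 3 5 7 6) 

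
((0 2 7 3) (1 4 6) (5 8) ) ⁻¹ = (0 3 7 2) (1 6 4) (5 8) 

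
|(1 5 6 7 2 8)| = 6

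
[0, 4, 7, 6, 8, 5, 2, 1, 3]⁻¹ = [0, 7, 6, 8, 1, 5, 3, 2, 4]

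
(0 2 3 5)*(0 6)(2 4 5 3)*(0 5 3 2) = (0 4 3 2)(5 6)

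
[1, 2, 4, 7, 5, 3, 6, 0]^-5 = [2, 4, 5, 0, 3, 7, 6, 1]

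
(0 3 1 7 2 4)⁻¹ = (0 4 2 7 1 3)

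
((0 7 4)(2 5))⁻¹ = (0 4 7)(2 5)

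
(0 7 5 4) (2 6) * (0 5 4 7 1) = (0 1) (2 6) (4 5 7) 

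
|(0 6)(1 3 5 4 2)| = 10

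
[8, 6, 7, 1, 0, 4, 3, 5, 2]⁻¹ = [4, 3, 8, 6, 5, 7, 1, 2, 0]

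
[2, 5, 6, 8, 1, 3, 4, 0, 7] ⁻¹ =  [7, 4, 0, 5, 6, 1, 2, 8, 3] 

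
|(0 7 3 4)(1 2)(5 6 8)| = 12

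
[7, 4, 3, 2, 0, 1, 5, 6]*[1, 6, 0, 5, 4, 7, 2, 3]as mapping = [0→3, 1→4, 2→5, 3→0, 4→1, 5→6, 6→7, 7→2]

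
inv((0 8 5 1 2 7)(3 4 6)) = (0 7 2 1 5 8)(3 6 4)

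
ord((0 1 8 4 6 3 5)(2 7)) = 14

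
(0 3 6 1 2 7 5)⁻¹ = (0 5 7 2 1 6 3)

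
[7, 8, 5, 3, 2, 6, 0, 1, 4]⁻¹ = [6, 7, 4, 3, 8, 2, 5, 0, 1]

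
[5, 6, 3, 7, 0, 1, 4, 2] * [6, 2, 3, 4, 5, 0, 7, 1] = [0, 7, 4, 1, 6, 2, 5, 3]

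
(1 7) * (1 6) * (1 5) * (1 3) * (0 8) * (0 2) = (0 8 2) (1 7 6 5 3) 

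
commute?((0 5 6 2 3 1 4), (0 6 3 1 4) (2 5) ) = no:(0 5 6 2 3 1 4) * (0 6 3 1 4) (2 5) = (0 2 1) (3 4 6 5), (0 6 3 1 4) (2 5) * (0 5 6 2 3 1 4) = (0 2 6 1) (3 4 5) 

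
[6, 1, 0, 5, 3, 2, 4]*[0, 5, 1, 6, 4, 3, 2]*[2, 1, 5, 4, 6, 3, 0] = [5, 3, 2, 4, 0, 1, 6]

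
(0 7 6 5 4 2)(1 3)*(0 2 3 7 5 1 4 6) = (0 5 6 1 7)(3 4)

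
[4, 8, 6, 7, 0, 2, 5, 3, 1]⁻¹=[4, 8, 5, 7, 0, 6, 2, 3, 1]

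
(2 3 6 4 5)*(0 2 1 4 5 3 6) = (0 2 6 5 1 4 3)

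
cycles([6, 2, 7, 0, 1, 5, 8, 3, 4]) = (0 6 8 4 1 2 7 3)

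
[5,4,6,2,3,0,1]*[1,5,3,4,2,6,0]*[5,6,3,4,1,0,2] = [2,3,5,4,1,6,0]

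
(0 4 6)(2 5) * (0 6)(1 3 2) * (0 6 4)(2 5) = (1 3 5)(4 6)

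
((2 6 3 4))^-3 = (2 6 3 4)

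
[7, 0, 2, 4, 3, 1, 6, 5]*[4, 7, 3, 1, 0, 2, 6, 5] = [5, 4, 3, 0, 1, 7, 6, 2]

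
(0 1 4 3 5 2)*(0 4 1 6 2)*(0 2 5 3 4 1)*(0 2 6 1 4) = (0 1 2 4)(5 6)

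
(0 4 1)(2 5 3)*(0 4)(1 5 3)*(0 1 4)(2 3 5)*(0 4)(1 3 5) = (0 3 5)(1 4 2)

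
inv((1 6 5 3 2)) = (1 2 3 5 6)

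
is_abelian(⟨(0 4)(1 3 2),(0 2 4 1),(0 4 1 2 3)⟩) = no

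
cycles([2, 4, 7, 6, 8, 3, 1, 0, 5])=(0 2 7) (1 4 8 5 3 6) 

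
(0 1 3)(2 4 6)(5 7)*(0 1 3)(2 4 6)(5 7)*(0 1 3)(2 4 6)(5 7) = (5 7)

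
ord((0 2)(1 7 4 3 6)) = 10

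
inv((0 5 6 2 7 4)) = (0 4 7 2 6 5)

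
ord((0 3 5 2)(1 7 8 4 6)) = 20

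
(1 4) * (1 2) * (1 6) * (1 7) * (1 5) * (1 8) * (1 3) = (1 4 2 6 7 5 8 3)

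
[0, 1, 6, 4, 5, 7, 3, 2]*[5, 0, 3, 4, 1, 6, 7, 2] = [5, 0, 7, 1, 6, 2, 4, 3]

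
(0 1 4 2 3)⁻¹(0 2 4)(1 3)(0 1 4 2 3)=(0 4)(1 3 2)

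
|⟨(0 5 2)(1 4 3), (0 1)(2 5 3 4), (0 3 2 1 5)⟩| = 360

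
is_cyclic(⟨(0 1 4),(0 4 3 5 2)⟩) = no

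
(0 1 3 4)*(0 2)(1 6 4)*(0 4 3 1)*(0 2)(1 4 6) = (0 1 4)(2 6 3)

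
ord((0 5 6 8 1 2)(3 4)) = 6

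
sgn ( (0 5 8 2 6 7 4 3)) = -1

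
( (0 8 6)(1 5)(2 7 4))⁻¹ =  (0 6 8)(1 5)(2 4 7)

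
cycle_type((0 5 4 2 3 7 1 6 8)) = 9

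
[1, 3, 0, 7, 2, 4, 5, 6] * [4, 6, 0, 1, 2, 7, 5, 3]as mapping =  [0→6, 1→1, 2→4, 3→3, 4→0, 5→2, 6→7, 7→5]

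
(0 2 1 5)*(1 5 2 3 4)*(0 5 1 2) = (0 3 4 2 1)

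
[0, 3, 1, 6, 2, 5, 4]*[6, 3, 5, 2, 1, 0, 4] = [6, 2, 3, 4, 5, 0, 1]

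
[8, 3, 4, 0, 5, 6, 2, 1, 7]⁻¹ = [3, 7, 6, 1, 2, 4, 5, 8, 0]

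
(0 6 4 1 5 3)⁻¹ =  (0 3 5 1 4 6)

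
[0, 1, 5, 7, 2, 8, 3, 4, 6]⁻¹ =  [0, 1, 4, 6, 7, 2, 8, 3, 5]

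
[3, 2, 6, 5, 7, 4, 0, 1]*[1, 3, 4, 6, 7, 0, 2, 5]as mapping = [0→6, 1→4, 2→2, 3→0, 4→5, 5→7, 6→1, 7→3]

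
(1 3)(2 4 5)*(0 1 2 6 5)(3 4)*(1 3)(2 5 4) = (0 3 5 6 4)(1 2)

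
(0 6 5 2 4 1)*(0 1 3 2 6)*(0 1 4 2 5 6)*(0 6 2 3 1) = (1 4)(2 3 5 6)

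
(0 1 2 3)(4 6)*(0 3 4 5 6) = (0 1 2 4)(5 6)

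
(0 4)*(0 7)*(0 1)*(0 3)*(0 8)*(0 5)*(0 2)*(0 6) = (0 4 7 1 3 8 5 2 6)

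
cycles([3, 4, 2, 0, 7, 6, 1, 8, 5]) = (0 3) (1 4 7 8 5 6) 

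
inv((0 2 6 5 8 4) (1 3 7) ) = (0 4 8 5 6 2) (1 7 3) 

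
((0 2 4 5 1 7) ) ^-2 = (0 1 4) (2 7 5) 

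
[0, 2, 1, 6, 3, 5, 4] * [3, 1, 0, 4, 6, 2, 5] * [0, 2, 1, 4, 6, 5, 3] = [4, 0, 2, 5, 6, 1, 3]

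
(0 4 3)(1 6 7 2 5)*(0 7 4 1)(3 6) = (0 1 3 7 2 5)(4 6)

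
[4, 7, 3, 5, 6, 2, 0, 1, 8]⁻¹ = [6, 7, 5, 2, 0, 3, 4, 1, 8]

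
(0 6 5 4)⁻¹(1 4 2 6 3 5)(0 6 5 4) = (0 2 5 3 4 1)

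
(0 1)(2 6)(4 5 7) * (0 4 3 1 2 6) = (0 2)(1 4 5 7 3)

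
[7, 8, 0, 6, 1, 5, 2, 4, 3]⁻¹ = [2, 4, 6, 8, 7, 5, 3, 0, 1]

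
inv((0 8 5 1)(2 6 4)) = (0 1 5 8)(2 4 6)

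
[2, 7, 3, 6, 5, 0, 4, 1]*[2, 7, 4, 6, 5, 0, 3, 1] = [4, 1, 6, 3, 0, 2, 5, 7]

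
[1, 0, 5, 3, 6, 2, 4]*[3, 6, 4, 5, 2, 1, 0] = [6, 3, 1, 5, 0, 4, 2] 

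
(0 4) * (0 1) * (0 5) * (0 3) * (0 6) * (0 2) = (0 4 1 5 3 6 2)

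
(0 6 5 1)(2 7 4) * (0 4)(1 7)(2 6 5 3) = (0 5 7)(1 4 6 3 2)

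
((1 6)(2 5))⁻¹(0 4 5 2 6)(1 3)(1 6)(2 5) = (0 4 2 5 1)(3 6)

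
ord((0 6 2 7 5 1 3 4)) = 8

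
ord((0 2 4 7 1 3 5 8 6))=9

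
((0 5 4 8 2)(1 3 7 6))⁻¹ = (0 2 8 4 5)(1 6 7 3)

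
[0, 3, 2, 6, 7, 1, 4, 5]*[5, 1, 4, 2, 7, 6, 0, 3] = [5, 2, 4, 0, 3, 1, 7, 6]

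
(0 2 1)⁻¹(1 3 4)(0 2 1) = (0 3 4)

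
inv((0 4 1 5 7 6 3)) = (0 3 6 7 5 1 4)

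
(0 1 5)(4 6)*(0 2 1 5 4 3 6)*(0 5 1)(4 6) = (0 1 6 3 4 5 2)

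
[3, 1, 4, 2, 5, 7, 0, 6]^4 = [5, 1, 6, 7, 0, 3, 4, 2]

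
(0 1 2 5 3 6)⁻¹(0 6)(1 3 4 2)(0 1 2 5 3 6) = (0 1)(2 6 4 5)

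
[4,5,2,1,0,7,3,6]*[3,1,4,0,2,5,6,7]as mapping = [0→2,1→5,2→4,3→1,4→3,5→7,6→0,7→6]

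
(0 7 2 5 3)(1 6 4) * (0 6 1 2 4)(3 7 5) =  (0 5 7 4 2 3 6)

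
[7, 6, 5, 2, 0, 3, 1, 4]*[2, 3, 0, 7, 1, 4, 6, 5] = [5, 6, 4, 0, 2, 7, 3, 1]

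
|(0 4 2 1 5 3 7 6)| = 8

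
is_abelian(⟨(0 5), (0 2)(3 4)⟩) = no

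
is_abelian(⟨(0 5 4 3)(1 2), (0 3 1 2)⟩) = no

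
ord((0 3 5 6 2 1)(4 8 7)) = 6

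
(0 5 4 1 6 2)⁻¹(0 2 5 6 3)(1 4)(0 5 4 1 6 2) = (0 4 2 3 5)(1 6)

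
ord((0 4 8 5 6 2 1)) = 7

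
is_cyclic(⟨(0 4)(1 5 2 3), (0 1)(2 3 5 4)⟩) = no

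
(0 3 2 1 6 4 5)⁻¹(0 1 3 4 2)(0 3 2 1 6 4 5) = (1 3 6 2 5)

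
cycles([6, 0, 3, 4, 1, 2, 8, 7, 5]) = (0 6 8 5 2 3 4 1)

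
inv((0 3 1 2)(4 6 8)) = (0 2 1 3)(4 8 6)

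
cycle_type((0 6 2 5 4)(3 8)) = 2.5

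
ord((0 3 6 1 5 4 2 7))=8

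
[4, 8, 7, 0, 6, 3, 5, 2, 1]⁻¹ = [3, 8, 7, 5, 0, 6, 4, 2, 1]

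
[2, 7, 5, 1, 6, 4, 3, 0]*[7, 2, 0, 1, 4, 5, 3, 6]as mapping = [0→0, 1→6, 2→5, 3→2, 4→3, 5→4, 6→1, 7→7]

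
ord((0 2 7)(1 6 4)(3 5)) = 6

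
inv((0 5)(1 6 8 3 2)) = (0 5)(1 2 3 8 6)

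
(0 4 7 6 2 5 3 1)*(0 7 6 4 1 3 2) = (0 1 7 4 6)(2 5)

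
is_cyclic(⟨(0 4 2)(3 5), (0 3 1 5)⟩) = no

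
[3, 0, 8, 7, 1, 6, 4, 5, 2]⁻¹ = [1, 4, 8, 0, 6, 7, 5, 3, 2]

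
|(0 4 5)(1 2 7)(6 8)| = 6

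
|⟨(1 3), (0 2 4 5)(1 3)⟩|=8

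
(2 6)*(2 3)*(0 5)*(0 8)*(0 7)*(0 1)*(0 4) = (0 5 8 7 1 4)(2 6 3)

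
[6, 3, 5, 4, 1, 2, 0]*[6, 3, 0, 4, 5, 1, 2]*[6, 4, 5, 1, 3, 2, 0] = [5, 3, 4, 2, 1, 6, 0]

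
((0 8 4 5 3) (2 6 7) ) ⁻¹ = (0 3 5 4 8) (2 7 6) 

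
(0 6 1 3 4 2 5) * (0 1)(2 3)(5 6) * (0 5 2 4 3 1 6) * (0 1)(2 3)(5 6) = (0 3 2 1 4)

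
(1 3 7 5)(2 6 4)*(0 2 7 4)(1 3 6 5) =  (0 2 5 3 4 7 1 6)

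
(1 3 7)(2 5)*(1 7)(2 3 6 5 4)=(1 6 5 3)(2 4)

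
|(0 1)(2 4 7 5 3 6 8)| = 14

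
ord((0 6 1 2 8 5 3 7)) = 8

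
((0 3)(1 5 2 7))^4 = ()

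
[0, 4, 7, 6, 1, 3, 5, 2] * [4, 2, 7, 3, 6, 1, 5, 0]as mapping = [0→4, 1→6, 2→0, 3→5, 4→2, 5→3, 6→1, 7→7]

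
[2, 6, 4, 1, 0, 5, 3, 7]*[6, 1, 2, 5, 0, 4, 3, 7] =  [2, 3, 0, 1, 6, 4, 5, 7]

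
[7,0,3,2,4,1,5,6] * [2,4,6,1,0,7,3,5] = [5,2,1,6,0,4,7,3]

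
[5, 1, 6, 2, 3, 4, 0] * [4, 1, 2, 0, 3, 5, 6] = [5, 1, 6, 2, 0, 3, 4]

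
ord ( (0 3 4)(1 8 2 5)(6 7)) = 12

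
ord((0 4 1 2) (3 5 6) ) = 12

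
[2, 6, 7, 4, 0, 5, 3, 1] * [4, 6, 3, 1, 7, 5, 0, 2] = [3, 0, 2, 7, 4, 5, 1, 6]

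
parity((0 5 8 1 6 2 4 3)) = odd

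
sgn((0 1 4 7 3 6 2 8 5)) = 1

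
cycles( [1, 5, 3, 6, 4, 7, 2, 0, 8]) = (0 1 5 7)(2 3 6)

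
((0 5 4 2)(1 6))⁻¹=(0 2 4 5)(1 6)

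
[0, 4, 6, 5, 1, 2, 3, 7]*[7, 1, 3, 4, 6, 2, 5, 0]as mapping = [0→7, 1→6, 2→5, 3→2, 4→1, 5→3, 6→4, 7→0]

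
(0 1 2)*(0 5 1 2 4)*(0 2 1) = (0 1 4 2 5)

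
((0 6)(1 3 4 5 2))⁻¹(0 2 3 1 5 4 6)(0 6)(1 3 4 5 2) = (0 6 1 4 3 2 5)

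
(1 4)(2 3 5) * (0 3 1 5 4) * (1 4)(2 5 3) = (0 2 4 3 1)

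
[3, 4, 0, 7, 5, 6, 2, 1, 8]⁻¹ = [2, 7, 6, 0, 1, 4, 5, 3, 8]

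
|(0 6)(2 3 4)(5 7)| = 6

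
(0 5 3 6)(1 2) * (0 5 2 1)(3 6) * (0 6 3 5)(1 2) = (0 1 2 6)(3 5)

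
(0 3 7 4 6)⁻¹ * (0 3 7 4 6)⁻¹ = (0 4 3 6 7)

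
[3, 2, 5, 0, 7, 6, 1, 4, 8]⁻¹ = [3, 6, 1, 0, 7, 2, 5, 4, 8]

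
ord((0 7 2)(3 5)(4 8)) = 6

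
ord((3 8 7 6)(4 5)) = 4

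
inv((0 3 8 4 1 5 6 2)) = (0 2 6 5 1 4 8 3)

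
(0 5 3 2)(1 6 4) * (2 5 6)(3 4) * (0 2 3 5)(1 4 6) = (0 1 3)(5 6)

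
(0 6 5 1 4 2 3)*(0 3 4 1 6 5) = (0 5 6)(2 4)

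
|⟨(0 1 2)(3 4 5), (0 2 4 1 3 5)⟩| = 120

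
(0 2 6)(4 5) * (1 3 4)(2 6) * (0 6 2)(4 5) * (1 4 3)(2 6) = (0 6 2)(3 5 4)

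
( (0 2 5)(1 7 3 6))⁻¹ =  (0 5 2)(1 6 3 7)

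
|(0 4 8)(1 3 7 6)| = 12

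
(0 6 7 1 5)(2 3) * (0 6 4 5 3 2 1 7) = (0 4 5 6)(1 3)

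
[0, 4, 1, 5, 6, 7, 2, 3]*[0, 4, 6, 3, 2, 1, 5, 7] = [0, 2, 4, 1, 5, 7, 6, 3]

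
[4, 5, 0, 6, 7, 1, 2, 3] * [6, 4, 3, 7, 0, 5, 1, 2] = [0, 5, 6, 1, 2, 4, 3, 7]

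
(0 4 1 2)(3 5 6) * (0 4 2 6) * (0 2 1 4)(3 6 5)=(0 1 5 2)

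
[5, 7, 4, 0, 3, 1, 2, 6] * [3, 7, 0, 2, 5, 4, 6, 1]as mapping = [0→4, 1→1, 2→5, 3→3, 4→2, 5→7, 6→0, 7→6]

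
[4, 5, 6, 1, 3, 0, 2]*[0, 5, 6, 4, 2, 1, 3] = [2, 1, 3, 5, 4, 0, 6]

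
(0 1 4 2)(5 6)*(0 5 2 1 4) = (0 4 1)(2 5 6)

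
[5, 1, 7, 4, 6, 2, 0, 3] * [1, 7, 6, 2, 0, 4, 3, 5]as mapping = [0→4, 1→7, 2→5, 3→0, 4→3, 5→6, 6→1, 7→2]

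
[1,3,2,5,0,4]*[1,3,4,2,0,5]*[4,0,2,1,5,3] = [1,2,5,3,0,4]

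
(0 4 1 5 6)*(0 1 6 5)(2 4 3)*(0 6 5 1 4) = (0 3 2)(1 6 4 5)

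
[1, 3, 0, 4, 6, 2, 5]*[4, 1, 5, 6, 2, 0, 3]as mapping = [0→1, 1→6, 2→4, 3→2, 4→3, 5→5, 6→0]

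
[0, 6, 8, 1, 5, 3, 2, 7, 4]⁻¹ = [0, 3, 6, 5, 8, 4, 1, 7, 2]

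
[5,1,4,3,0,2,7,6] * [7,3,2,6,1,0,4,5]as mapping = [0→0,1→3,2→1,3→6,4→7,5→2,6→5,7→4]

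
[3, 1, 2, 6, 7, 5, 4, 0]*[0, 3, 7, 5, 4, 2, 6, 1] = [5, 3, 7, 6, 1, 2, 4, 0]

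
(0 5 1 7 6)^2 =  (0 1 6 5 7)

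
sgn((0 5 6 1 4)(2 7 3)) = 1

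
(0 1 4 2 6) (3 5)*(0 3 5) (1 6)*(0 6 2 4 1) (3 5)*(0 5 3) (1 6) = (0 2 5) (1 6 3) 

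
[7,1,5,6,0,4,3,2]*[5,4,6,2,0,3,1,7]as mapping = [0→7,1→4,2→3,3→1,4→5,5→0,6→2,7→6]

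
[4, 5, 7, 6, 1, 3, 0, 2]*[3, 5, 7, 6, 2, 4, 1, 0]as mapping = [0→2, 1→4, 2→0, 3→1, 4→5, 5→6, 6→3, 7→7]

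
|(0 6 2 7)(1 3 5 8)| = 4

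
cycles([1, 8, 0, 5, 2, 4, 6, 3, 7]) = (0 1 8 7 3 5 4 2)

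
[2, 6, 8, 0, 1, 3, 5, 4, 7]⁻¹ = [3, 4, 0, 5, 7, 6, 1, 8, 2]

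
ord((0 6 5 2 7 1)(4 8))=6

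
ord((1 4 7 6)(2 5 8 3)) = 4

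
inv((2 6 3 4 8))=(2 8 4 3 6)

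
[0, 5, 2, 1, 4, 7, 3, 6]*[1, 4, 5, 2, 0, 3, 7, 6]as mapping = [0→1, 1→3, 2→5, 3→4, 4→0, 5→6, 6→2, 7→7]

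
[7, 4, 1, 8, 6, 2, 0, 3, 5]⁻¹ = [6, 2, 5, 7, 1, 8, 4, 0, 3]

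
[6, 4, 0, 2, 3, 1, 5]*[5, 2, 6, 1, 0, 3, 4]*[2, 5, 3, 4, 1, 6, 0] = [1, 2, 6, 0, 5, 3, 4]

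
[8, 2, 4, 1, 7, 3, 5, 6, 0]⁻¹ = [8, 3, 1, 5, 2, 6, 7, 4, 0]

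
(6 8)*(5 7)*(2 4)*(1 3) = (1 3)(2 4)(5 7)(6 8)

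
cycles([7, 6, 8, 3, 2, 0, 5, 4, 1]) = (0 7 4 2 8 1 6 5)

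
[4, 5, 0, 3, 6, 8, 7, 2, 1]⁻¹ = [2, 8, 7, 3, 0, 1, 4, 6, 5]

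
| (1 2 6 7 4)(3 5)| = 10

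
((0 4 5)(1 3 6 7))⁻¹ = (0 5 4)(1 7 6 3)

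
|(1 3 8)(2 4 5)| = 3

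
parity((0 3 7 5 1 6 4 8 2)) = even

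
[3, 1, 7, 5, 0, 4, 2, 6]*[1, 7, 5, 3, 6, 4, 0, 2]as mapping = [0→3, 1→7, 2→2, 3→4, 4→1, 5→6, 6→5, 7→0]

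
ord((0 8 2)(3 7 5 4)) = 12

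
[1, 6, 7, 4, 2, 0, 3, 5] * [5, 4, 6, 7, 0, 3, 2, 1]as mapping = [0→4, 1→2, 2→1, 3→0, 4→6, 5→5, 6→7, 7→3]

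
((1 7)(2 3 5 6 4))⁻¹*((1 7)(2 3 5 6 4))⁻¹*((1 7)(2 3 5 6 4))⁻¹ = (1 7)(2 5 4 3 6)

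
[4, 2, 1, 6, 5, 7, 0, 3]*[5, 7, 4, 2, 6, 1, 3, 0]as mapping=[0→6, 1→4, 2→7, 3→3, 4→1, 5→0, 6→5, 7→2]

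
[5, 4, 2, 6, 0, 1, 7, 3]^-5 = [4, 5, 2, 6, 1, 0, 7, 3]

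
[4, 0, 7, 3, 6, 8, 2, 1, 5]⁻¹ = [1, 7, 6, 3, 0, 8, 4, 2, 5]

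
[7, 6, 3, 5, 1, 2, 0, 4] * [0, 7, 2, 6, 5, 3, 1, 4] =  [4, 1, 6, 3, 7, 2, 0, 5]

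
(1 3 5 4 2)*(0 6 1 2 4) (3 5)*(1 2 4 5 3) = (0 6 2 4 5) (1 3) 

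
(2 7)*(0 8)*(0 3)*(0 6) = (0 8 3 6)(2 7)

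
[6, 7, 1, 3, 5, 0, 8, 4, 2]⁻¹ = [5, 2, 8, 3, 7, 4, 0, 1, 6]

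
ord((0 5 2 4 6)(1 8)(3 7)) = 10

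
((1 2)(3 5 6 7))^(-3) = (1 2)(3 5 6 7)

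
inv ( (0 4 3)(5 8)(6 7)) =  (0 3 4)(5 8)(6 7)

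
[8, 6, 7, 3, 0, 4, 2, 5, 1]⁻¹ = [4, 8, 6, 3, 5, 7, 1, 2, 0]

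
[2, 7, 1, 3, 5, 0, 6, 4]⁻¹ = [5, 2, 0, 3, 7, 4, 6, 1]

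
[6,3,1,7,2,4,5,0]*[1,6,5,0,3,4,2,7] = [2,0,6,7,5,3,4,1]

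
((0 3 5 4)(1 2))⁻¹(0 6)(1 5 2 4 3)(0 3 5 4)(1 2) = (0 5 2 4 1)(3 6)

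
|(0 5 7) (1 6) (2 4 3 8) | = 12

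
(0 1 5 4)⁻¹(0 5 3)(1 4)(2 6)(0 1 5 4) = (0 5)(1 4 3)(2 6)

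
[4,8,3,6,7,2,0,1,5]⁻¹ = [6,7,5,2,0,8,3,4,1]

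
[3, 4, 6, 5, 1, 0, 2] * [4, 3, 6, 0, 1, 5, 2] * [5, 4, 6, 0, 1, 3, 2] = [5, 4, 6, 3, 0, 1, 2]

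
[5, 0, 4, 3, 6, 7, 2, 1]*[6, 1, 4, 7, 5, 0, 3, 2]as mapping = [0→0, 1→6, 2→5, 3→7, 4→3, 5→2, 6→4, 7→1]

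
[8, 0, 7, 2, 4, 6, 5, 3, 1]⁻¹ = [1, 8, 3, 7, 4, 6, 5, 2, 0]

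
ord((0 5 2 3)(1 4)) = 4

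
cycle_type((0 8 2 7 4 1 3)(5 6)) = 2.7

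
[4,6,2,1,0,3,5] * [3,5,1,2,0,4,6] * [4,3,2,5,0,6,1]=[4,1,3,6,5,2,0] 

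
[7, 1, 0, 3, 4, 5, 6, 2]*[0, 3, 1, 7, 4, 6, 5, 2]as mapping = [0→2, 1→3, 2→0, 3→7, 4→4, 5→6, 6→5, 7→1]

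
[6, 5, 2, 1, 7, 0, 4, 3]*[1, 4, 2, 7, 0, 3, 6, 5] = [6, 3, 2, 4, 5, 1, 0, 7]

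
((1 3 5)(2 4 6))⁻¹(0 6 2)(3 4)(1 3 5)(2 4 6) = (0 2 4)(5 6)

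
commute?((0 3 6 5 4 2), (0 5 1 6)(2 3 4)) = no:(0 3 6 5 4 2) * (0 5 1 6)(2 3 4) = (0 4 3)(1 6)(2 5), (0 5 1 6)(2 3 4) * (0 3 6 5 4 2) = (0 4)(1 5)(2 6 3)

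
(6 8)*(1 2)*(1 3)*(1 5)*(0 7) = (0 7)(1 2 3 5)(6 8)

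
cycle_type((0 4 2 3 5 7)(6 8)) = 2.6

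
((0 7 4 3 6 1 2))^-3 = (0 6 7 1 4 2 3)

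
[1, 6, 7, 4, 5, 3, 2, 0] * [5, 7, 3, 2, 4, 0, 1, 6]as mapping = [0→7, 1→1, 2→6, 3→4, 4→0, 5→2, 6→3, 7→5]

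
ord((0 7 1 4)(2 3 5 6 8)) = 20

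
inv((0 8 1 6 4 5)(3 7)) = (0 5 4 6 1 8)(3 7)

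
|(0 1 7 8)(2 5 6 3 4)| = 20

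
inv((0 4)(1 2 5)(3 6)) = (0 4)(1 5 2)(3 6)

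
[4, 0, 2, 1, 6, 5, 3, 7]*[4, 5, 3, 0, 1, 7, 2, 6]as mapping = [0→1, 1→4, 2→3, 3→5, 4→2, 5→7, 6→0, 7→6]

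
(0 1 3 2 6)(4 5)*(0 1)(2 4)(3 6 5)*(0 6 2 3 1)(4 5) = (0 6)(1 2 4)(3 5)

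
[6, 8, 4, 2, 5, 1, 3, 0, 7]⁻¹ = [7, 5, 3, 6, 2, 4, 0, 8, 1]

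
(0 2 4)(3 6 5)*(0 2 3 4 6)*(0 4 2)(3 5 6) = (0 5 2 3 4)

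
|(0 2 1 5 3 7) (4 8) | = 6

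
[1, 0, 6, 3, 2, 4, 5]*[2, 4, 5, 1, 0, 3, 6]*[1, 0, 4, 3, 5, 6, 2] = [5, 4, 2, 0, 6, 1, 3]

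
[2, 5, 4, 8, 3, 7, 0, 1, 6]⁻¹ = [6, 7, 0, 4, 2, 1, 8, 5, 3]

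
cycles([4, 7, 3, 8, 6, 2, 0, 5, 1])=(0 4 6)(1 7 5 2 3 8)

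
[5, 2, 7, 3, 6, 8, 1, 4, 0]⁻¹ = [8, 6, 1, 3, 7, 0, 4, 2, 5]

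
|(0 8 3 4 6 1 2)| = 7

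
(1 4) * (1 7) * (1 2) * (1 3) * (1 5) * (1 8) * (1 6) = (1 4 7 2 3 5 8 6)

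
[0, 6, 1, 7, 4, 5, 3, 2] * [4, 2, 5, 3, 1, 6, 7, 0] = [4, 7, 2, 0, 1, 6, 3, 5]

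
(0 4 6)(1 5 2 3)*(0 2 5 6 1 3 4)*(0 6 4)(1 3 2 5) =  (0 6 5 1 4 3 2)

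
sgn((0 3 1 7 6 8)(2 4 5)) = -1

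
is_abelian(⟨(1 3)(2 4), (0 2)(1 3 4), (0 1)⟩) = no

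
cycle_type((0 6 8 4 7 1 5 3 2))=9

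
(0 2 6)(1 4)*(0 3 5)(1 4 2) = (0 1 2 6 3 5)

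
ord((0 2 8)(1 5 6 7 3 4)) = 6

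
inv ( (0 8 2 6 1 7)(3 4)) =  (0 7 1 6 2 8)(3 4)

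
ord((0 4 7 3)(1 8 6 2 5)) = 20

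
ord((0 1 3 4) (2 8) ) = 4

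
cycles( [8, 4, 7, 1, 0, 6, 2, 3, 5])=(0 8 5 6 2 7 3 1 4)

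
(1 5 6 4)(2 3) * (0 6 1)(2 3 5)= (0 6 4)(1 2 5)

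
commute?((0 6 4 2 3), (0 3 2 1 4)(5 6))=no:(0 6 4 2 3)*(0 3 2 1 4)(5 6)=(0 5 6)(1 4), (0 3 2 1 4)(5 6)*(0 6 4 2 3)=(1 2)(4 6 5)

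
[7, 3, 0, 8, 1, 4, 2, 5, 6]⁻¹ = [2, 4, 6, 1, 5, 7, 8, 0, 3]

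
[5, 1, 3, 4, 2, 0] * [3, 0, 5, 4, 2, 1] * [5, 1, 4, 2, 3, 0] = [1, 5, 3, 4, 0, 2]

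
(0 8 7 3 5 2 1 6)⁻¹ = (0 6 1 2 5 3 7 8)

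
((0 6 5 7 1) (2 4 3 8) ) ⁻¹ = (0 1 7 5 6) (2 8 3 4) 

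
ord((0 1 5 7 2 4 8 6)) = 8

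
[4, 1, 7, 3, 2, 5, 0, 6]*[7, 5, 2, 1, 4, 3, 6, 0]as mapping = [0→4, 1→5, 2→0, 3→1, 4→2, 5→3, 6→7, 7→6]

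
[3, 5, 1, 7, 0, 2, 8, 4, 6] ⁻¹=[4, 2, 5, 0, 7, 1, 8, 3, 6] 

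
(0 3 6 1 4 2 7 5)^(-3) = (0 2 6 5 4 3 7 1)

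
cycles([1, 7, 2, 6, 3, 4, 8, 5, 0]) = (0 1 7 5 4 3 6 8)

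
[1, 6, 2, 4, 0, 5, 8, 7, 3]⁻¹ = [4, 0, 2, 8, 3, 5, 1, 7, 6]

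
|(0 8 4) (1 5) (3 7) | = 6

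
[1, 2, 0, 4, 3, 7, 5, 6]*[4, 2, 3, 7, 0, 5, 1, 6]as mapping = [0→2, 1→3, 2→4, 3→0, 4→7, 5→6, 6→5, 7→1]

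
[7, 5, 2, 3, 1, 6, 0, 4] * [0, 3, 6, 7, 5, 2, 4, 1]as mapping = [0→1, 1→2, 2→6, 3→7, 4→3, 5→4, 6→0, 7→5]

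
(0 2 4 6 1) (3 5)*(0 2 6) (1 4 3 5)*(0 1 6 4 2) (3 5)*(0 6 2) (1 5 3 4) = (0 1 6) (2 3) (4 5) 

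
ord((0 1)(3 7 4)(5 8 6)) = 6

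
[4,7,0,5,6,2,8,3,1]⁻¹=[2,8,5,7,0,3,4,1,6]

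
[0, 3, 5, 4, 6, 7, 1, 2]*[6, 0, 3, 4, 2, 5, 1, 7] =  [6, 4, 5, 2, 1, 7, 0, 3] 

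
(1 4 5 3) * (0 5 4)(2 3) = (0 5 2 3 1)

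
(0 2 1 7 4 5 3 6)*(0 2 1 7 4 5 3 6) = (0 1 4 3)(2 7 5 6)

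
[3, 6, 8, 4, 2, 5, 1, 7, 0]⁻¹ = [8, 6, 4, 0, 3, 5, 1, 7, 2]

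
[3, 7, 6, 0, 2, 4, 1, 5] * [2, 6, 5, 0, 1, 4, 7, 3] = [0, 3, 7, 2, 5, 1, 6, 4]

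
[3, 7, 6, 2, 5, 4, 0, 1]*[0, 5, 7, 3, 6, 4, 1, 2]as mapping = [0→3, 1→2, 2→1, 3→7, 4→4, 5→6, 6→0, 7→5]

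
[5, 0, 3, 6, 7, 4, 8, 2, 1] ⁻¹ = [1, 8, 7, 2, 5, 0, 3, 4, 6] 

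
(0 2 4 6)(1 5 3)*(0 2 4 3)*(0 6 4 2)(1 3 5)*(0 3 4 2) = (2 5 6 3 4)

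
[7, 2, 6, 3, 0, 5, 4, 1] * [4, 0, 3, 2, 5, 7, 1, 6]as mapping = [0→6, 1→3, 2→1, 3→2, 4→4, 5→7, 6→5, 7→0]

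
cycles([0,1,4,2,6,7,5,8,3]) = (2 4 6 5 7 8 3)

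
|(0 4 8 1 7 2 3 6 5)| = 9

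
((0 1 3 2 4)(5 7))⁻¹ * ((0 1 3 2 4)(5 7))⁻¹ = (0 2 1 4 3)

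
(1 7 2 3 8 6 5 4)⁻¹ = (1 4 5 6 8 3 2 7)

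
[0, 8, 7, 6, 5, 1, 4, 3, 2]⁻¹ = [0, 5, 8, 7, 6, 4, 3, 2, 1]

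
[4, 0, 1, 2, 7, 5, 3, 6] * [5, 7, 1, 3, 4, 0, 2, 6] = [4, 5, 7, 1, 6, 0, 3, 2] 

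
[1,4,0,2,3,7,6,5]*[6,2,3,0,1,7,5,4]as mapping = [0→2,1→1,2→6,3→3,4→0,5→4,6→5,7→7]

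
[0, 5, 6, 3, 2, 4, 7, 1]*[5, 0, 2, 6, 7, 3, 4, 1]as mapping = [0→5, 1→3, 2→4, 3→6, 4→2, 5→7, 6→1, 7→0]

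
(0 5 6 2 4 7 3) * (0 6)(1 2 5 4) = (0 4 7 3 6 5)(1 2)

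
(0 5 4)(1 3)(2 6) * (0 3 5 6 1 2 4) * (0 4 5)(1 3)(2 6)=(0 2 3 6 5 4 1)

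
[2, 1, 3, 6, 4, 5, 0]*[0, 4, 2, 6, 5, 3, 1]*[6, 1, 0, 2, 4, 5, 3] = [0, 4, 3, 1, 5, 2, 6]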